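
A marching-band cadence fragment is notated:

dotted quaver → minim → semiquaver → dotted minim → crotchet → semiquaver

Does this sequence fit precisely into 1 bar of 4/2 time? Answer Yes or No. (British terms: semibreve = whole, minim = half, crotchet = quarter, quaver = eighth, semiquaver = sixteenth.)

One bar of 4/2 = 32 sixteenth notes.
Working in sixteenth notes: dotted quaver = 3; minim = 8; semiquaver = 1; dotted minim = 12; crotchet = 4; semiquaver = 1.
Total: 3 + 8 + 1 + 12 + 4 + 1 = 29.
29 falls short of 32, so the answer is No.

No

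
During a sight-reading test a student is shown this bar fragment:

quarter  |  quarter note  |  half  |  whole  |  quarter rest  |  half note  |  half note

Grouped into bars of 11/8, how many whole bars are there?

One bar of 11/8 = 11 eighth notes.
Working in eighth notes: quarter = 2; quarter note = 2; half = 4; whole = 8; quarter rest = 2; half note = 4; half note = 4.
Altogether 2 + 2 + 4 + 8 + 2 + 4 + 4 = 26.
26 ÷ 11 = 2 complete bars with 4 left over.

2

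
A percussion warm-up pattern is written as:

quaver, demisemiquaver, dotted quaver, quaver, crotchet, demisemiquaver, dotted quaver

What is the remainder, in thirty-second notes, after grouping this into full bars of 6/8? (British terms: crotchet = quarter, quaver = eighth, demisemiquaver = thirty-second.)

6

One bar of 6/8 = 24 thirty-second notes.
Convert each value to thirty-second notes: quaver = 4; demisemiquaver = 1; dotted quaver = 6; quaver = 4; crotchet = 8; demisemiquaver = 1; dotted quaver = 6.
Sum: 4 + 1 + 6 + 4 + 8 + 1 + 6 = 30.
30 ÷ 24 = 1 complete bar with 6 thirty-second notes remaining.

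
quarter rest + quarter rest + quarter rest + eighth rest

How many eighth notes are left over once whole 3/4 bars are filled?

One bar of 3/4 = 6 eighth notes.
In eighth notes: quarter rest = 2; quarter rest = 2; quarter rest = 2; eighth rest = 1.
Total: 2 + 2 + 2 + 1 = 7.
7 ÷ 6 = 1 complete bar with 1 eighth note remaining.

1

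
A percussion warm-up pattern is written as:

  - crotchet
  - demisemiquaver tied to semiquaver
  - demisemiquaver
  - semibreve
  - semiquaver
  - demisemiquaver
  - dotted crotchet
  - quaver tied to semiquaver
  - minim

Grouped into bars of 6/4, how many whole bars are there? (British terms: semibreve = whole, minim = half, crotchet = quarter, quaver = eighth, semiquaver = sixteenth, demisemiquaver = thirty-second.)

1

One bar of 6/4 = 48 thirty-second notes.
Express everything in thirty-second notes: crotchet = 8; demisemiquaver tied to semiquaver (demisemiquaver + semiquaver) = 3; demisemiquaver = 1; semibreve = 32; semiquaver = 2; demisemiquaver = 1; dotted crotchet = 12; quaver tied to semiquaver (quaver + semiquaver) = 6; minim = 16.
Adding: 8 + 3 + 1 + 32 + 2 + 1 + 12 + 6 + 16 = 81.
81 ÷ 48 = 1 complete bar with 33 left over.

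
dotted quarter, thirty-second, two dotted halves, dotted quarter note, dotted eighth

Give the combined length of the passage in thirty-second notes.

Express everything in thirty-second notes: dotted quarter = 12; thirty-second = 1; dotted half = 24; dotted half = 24; dotted quarter note = 12; dotted eighth = 6.
Total: 12 + 1 + 24 + 24 + 12 + 6 = 79 thirty-second notes.

79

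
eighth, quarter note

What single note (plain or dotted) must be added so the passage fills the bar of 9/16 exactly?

dotted eighth note

The bar of 9/16 = 9 sixteenth notes.
In sixteenth notes: eighth = 2; quarter note = 4.
Adding: 2 + 4 = 6.
Remaining: 9 − 6 = 3 sixteenth notes, which is a dotted eighth note.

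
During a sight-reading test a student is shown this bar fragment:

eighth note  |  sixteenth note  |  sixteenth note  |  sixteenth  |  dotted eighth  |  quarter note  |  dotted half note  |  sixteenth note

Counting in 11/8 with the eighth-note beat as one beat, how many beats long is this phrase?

12.5

One eighth-note beat = 2 sixteenth notes.
Express everything in sixteenth notes: eighth note = 2; sixteenth note = 1; sixteenth note = 1; sixteenth = 1; dotted eighth = 3; quarter note = 4; dotted half note = 12; sixteenth note = 1.
Altogether 2 + 1 + 1 + 1 + 3 + 4 + 12 + 1 = 25.
25 ÷ 2 = 12.5 beats.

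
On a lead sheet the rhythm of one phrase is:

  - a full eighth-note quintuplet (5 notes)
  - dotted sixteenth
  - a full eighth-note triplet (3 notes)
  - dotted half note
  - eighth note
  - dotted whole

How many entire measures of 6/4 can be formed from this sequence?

2

One bar of 6/4 = 48 thirty-second notes.
In thirty-second notes: a full eighth-note quintuplet (5 notes) (five quintuplet eighths span one half) = 16; dotted sixteenth = 3; a full eighth-note triplet (3 notes) (three triplet eighths span one quarter) = 8; dotted half note = 24; eighth note = 4; dotted whole = 48.
Adding: 16 + 3 + 8 + 24 + 4 + 48 = 103.
103 ÷ 48 = 2 complete bars with 7 left over.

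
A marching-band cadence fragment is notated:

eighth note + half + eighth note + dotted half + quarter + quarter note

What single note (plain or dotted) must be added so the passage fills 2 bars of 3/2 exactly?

2 bars of 3/2 = 24 eighth notes.
Convert each value to eighth notes: eighth note = 1; half = 4; eighth note = 1; dotted half = 6; quarter = 2; quarter note = 2.
Altogether 1 + 4 + 1 + 6 + 2 + 2 = 16.
Remaining: 24 − 16 = 8 eighth notes, which is a whole note.

whole note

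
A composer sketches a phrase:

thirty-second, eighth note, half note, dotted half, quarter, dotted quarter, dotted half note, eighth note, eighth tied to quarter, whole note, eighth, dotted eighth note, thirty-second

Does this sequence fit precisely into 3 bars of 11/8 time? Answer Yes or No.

No

One bar of 11/8 = 44 thirty-second notes, so 3 bars = 132.
Each duration in thirty-second notes: thirty-second = 1; eighth note = 4; half note = 16; dotted half = 24; quarter = 8; dotted quarter = 12; dotted half note = 24; eighth note = 4; eighth tied to quarter (eighth + quarter) = 12; whole note = 32; eighth = 4; dotted eighth note = 6; thirty-second = 1.
Sum: 1 + 4 + 16 + 24 + 8 + 12 + 24 + 4 + 12 + 32 + 4 + 6 + 1 = 148.
148 exceeds 132, so the answer is No.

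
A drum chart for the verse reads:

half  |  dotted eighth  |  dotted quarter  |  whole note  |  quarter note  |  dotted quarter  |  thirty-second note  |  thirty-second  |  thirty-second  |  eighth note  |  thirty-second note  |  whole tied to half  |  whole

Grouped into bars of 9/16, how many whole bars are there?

9

One bar of 9/16 = 18 thirty-second notes.
Express everything in thirty-second notes: half = 16; dotted eighth = 6; dotted quarter = 12; whole note = 32; quarter note = 8; dotted quarter = 12; thirty-second note = 1; thirty-second = 1; thirty-second = 1; eighth note = 4; thirty-second note = 1; whole tied to half (whole + half) = 48; whole = 32.
Adding: 16 + 6 + 12 + 32 + 8 + 12 + 1 + 1 + 1 + 4 + 1 + 48 + 32 = 174.
174 ÷ 18 = 9 complete bars with 12 left over.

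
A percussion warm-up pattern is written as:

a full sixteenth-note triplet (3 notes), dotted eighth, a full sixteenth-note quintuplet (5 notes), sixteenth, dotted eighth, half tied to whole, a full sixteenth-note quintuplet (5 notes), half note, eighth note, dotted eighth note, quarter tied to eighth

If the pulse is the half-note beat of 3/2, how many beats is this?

One half-note beat = 8 sixteenth notes.
In sixteenth notes: a full sixteenth-note triplet (3 notes) (three triplet sixteenths span one eighth) = 2; dotted eighth = 3; a full sixteenth-note quintuplet (5 notes) (five quintuplet sixteenths span one quarter) = 4; sixteenth = 1; dotted eighth = 3; half tied to whole (half + whole) = 24; a full sixteenth-note quintuplet (5 notes) (five quintuplet sixteenths span one quarter) = 4; half note = 8; eighth note = 2; dotted eighth note = 3; quarter tied to eighth (quarter + eighth) = 6.
Total: 2 + 3 + 4 + 1 + 3 + 24 + 4 + 8 + 2 + 3 + 6 = 60.
60 ÷ 8 = 7.5 beats.

7.5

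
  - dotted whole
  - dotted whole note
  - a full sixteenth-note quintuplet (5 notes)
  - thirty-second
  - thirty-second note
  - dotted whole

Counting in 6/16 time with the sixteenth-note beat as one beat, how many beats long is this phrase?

77

One sixteenth-note beat = 2 thirty-second notes.
Working in thirty-second notes: dotted whole = 48; dotted whole note = 48; a full sixteenth-note quintuplet (5 notes) (five quintuplet sixteenths span one quarter) = 8; thirty-second = 1; thirty-second note = 1; dotted whole = 48.
Adding: 48 + 48 + 8 + 1 + 1 + 48 = 154.
154 ÷ 2 = 77 beats.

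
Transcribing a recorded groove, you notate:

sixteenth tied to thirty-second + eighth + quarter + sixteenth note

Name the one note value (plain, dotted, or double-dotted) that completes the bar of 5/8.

The bar of 5/8 = 20 thirty-second notes.
Each duration in thirty-second notes: sixteenth tied to thirty-second (sixteenth + thirty-second) = 3; eighth = 4; quarter = 8; sixteenth note = 2.
Total: 3 + 4 + 8 + 2 = 17.
Remaining: 20 − 17 = 3 thirty-second notes, which is a dotted sixteenth note.

dotted sixteenth note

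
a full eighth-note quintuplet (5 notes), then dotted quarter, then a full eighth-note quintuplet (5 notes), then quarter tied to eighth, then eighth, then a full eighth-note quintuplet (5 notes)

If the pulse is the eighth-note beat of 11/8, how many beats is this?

19

One eighth-note beat = 2 sixteenth notes.
Express everything in sixteenth notes: a full eighth-note quintuplet (5 notes) (five quintuplet eighths span one half) = 8; dotted quarter = 6; a full eighth-note quintuplet (5 notes) (five quintuplet eighths span one half) = 8; quarter tied to eighth (quarter + eighth) = 6; eighth = 2; a full eighth-note quintuplet (5 notes) (five quintuplet eighths span one half) = 8.
Adding: 8 + 6 + 8 + 6 + 2 + 8 = 38.
38 ÷ 2 = 19 beats.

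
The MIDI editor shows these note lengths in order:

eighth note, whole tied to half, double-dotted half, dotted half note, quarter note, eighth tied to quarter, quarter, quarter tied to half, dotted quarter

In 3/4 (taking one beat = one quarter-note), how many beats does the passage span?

21

One quarter-note beat = 2 eighth notes.
Each duration in eighth notes: eighth note = 1; whole tied to half (whole + half) = 12; double-dotted half = 7; dotted half note = 6; quarter note = 2; eighth tied to quarter (eighth + quarter) = 3; quarter = 2; quarter tied to half (quarter + half) = 6; dotted quarter = 3.
Sum: 1 + 12 + 7 + 6 + 2 + 3 + 2 + 6 + 3 = 42.
42 ÷ 2 = 21 beats.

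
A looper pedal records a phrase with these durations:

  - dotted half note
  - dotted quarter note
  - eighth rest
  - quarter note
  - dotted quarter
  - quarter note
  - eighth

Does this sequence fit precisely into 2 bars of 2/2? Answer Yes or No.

One bar of 2/2 = 8 eighth notes, so 2 bars = 16.
Working in eighth notes: dotted half note = 6; dotted quarter note = 3; eighth rest = 1; quarter note = 2; dotted quarter = 3; quarter note = 2; eighth = 1.
Sum: 6 + 3 + 1 + 2 + 3 + 2 + 1 = 18.
18 exceeds 16, so the answer is No.

No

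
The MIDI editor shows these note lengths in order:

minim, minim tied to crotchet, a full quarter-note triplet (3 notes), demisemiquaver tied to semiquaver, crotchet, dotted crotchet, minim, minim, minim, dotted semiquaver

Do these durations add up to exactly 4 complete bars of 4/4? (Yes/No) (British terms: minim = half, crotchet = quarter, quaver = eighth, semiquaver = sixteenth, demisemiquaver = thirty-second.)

No

One bar of 4/4 = 32 thirty-second notes, so 4 bars = 128.
Each duration in thirty-second notes: minim = 16; minim tied to crotchet (minim + crotchet) = 24; a full quarter-note triplet (3 notes) (three triplet quarters span one half) = 16; demisemiquaver tied to semiquaver (demisemiquaver + semiquaver) = 3; crotchet = 8; dotted crotchet = 12; minim = 16; minim = 16; minim = 16; dotted semiquaver = 3.
Total: 16 + 24 + 16 + 3 + 8 + 12 + 16 + 16 + 16 + 3 = 130.
130 exceeds 128, so the answer is No.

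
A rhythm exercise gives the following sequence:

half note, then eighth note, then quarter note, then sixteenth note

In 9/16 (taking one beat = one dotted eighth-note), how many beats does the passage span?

5

One dotted eighth-note beat = 3 sixteenth notes.
Express everything in sixteenth notes: half note = 8; eighth note = 2; quarter note = 4; sixteenth note = 1.
Sum: 8 + 2 + 4 + 1 = 15.
15 ÷ 3 = 5 beats.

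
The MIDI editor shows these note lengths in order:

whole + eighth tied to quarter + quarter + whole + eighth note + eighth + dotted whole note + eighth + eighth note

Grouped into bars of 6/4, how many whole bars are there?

One bar of 6/4 = 12 eighth notes.
In eighth notes: whole = 8; eighth tied to quarter (eighth + quarter) = 3; quarter = 2; whole = 8; eighth note = 1; eighth = 1; dotted whole note = 12; eighth = 1; eighth note = 1.
Altogether 8 + 3 + 2 + 8 + 1 + 1 + 12 + 1 + 1 = 37.
37 ÷ 12 = 3 complete bars with 1 left over.

3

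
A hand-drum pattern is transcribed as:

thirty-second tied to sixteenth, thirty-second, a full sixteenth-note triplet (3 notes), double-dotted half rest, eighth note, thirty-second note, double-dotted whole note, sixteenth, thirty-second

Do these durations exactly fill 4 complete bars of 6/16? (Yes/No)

No

One bar of 6/16 = 12 thirty-second notes, so 4 bars = 48.
Each duration in thirty-second notes: thirty-second tied to sixteenth (thirty-second + sixteenth) = 3; thirty-second = 1; a full sixteenth-note triplet (3 notes) (three triplet sixteenths span one eighth) = 4; double-dotted half rest = 28; eighth note = 4; thirty-second note = 1; double-dotted whole note = 56; sixteenth = 2; thirty-second = 1.
Total: 3 + 1 + 4 + 28 + 4 + 1 + 56 + 2 + 1 = 100.
100 exceeds 48, so the answer is No.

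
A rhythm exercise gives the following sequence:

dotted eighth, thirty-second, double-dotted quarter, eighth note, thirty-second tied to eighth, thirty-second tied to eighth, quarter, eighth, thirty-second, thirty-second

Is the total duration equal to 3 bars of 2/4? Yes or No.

One bar of 2/4 = 16 thirty-second notes, so 3 bars = 48.
Express everything in thirty-second notes: dotted eighth = 6; thirty-second = 1; double-dotted quarter = 14; eighth note = 4; thirty-second tied to eighth (thirty-second + eighth) = 5; thirty-second tied to eighth (thirty-second + eighth) = 5; quarter = 8; eighth = 4; thirty-second = 1; thirty-second = 1.
Altogether 6 + 1 + 14 + 4 + 5 + 5 + 8 + 4 + 1 + 1 = 49.
49 exceeds 48, so the answer is No.

No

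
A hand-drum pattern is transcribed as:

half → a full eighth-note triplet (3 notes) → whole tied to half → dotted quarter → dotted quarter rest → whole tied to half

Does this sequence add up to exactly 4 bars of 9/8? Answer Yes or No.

Yes

One bar of 9/8 = 9 eighth notes, so 4 bars = 36.
In eighth notes: half = 4; a full eighth-note triplet (3 notes) (three triplet eighths span one quarter) = 2; whole tied to half (whole + half) = 12; dotted quarter = 3; dotted quarter rest = 3; whole tied to half (whole + half) = 12.
Total: 4 + 2 + 12 + 3 + 3 + 12 = 36.
36 equals 36, so the answer is Yes.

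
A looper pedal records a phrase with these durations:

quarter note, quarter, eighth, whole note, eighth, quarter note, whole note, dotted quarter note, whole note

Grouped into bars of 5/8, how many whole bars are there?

7

One bar of 5/8 = 5 eighth notes.
Convert each value to eighth notes: quarter note = 2; quarter = 2; eighth = 1; whole note = 8; eighth = 1; quarter note = 2; whole note = 8; dotted quarter note = 3; whole note = 8.
Total: 2 + 2 + 1 + 8 + 1 + 2 + 8 + 3 + 8 = 35.
35 ÷ 5 = 7 complete bars with 0 left over.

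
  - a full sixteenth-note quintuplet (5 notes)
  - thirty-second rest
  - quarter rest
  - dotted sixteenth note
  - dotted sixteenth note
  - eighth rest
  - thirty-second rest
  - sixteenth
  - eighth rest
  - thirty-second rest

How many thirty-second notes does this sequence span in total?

35

Express everything in thirty-second notes: a full sixteenth-note quintuplet (5 notes) (five quintuplet sixteenths span one quarter) = 8; thirty-second rest = 1; quarter rest = 8; dotted sixteenth note = 3; dotted sixteenth note = 3; eighth rest = 4; thirty-second rest = 1; sixteenth = 2; eighth rest = 4; thirty-second rest = 1.
Altogether 8 + 1 + 8 + 3 + 3 + 4 + 1 + 2 + 4 + 1 = 35 thirty-second notes.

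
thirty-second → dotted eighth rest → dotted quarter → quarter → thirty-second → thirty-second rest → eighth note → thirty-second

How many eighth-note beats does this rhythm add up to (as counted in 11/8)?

One eighth-note beat = 4 thirty-second notes.
Express everything in thirty-second notes: thirty-second = 1; dotted eighth rest = 6; dotted quarter = 12; quarter = 8; thirty-second = 1; thirty-second rest = 1; eighth note = 4; thirty-second = 1.
Sum: 1 + 6 + 12 + 8 + 1 + 1 + 4 + 1 = 34.
34 ÷ 4 = 8.5 beats.

8.5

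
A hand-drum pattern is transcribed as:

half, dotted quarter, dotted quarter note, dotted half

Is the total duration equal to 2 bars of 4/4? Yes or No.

Yes

One bar of 4/4 = 8 eighth notes, so 2 bars = 16.
Express everything in eighth notes: half = 4; dotted quarter = 3; dotted quarter note = 3; dotted half = 6.
Altogether 4 + 3 + 3 + 6 = 16.
16 equals 16, so the answer is Yes.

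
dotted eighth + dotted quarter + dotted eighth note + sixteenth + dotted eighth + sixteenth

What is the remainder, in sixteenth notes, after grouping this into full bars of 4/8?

1

One bar of 4/8 = 8 sixteenth notes.
Working in sixteenth notes: dotted eighth = 3; dotted quarter = 6; dotted eighth note = 3; sixteenth = 1; dotted eighth = 3; sixteenth = 1.
Altogether 3 + 6 + 3 + 1 + 3 + 1 = 17.
17 ÷ 8 = 2 complete bars with 1 sixteenth note remaining.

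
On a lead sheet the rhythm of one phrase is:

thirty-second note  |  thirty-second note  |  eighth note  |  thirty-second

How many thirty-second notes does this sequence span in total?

In thirty-second notes: thirty-second note = 1; thirty-second note = 1; eighth note = 4; thirty-second = 1.
Adding: 1 + 1 + 4 + 1 = 7 thirty-second notes.

7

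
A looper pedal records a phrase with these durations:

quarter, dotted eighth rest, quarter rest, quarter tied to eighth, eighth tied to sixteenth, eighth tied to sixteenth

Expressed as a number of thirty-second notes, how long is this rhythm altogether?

Each duration in thirty-second notes: quarter = 8; dotted eighth rest = 6; quarter rest = 8; quarter tied to eighth (quarter + eighth) = 12; eighth tied to sixteenth (eighth + sixteenth) = 6; eighth tied to sixteenth (eighth + sixteenth) = 6.
Altogether 8 + 6 + 8 + 12 + 6 + 6 = 46 thirty-second notes.

46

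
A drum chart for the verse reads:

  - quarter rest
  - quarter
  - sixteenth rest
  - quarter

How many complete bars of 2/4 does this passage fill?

1

One bar of 2/4 = 8 sixteenth notes.
Express everything in sixteenth notes: quarter rest = 4; quarter = 4; sixteenth rest = 1; quarter = 4.
Altogether 4 + 4 + 1 + 4 = 13.
13 ÷ 8 = 1 complete bar with 5 left over.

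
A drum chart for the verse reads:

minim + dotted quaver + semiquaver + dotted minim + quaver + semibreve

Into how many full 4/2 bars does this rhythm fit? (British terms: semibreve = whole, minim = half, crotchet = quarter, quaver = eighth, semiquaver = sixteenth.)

1

One bar of 4/2 = 32 sixteenth notes.
Working in sixteenth notes: minim = 8; dotted quaver = 3; semiquaver = 1; dotted minim = 12; quaver = 2; semibreve = 16.
Altogether 8 + 3 + 1 + 12 + 2 + 16 = 42.
42 ÷ 32 = 1 complete bar with 10 left over.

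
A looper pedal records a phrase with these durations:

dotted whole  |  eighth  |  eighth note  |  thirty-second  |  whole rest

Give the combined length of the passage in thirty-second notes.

89

Each duration in thirty-second notes: dotted whole = 48; eighth = 4; eighth note = 4; thirty-second = 1; whole rest = 32.
Sum: 48 + 4 + 4 + 1 + 32 = 89 thirty-second notes.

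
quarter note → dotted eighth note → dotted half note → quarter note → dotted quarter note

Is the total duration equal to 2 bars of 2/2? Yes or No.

No

One bar of 2/2 = 16 sixteenth notes, so 2 bars = 32.
Express everything in sixteenth notes: quarter note = 4; dotted eighth note = 3; dotted half note = 12; quarter note = 4; dotted quarter note = 6.
Total: 4 + 3 + 12 + 4 + 6 = 29.
29 falls short of 32, so the answer is No.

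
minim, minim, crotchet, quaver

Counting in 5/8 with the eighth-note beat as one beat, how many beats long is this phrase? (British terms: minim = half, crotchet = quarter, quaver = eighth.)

11

One eighth-note beat = 2 sixteenth notes.
Each duration in sixteenth notes: minim = 8; minim = 8; crotchet = 4; quaver = 2.
Sum: 8 + 8 + 4 + 2 = 22.
22 ÷ 2 = 11 beats.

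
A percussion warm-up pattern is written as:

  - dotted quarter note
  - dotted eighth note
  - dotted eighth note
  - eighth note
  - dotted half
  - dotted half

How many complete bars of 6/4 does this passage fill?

1

One bar of 6/4 = 24 sixteenth notes.
Each duration in sixteenth notes: dotted quarter note = 6; dotted eighth note = 3; dotted eighth note = 3; eighth note = 2; dotted half = 12; dotted half = 12.
Altogether 6 + 3 + 3 + 2 + 12 + 12 = 38.
38 ÷ 24 = 1 complete bar with 14 left over.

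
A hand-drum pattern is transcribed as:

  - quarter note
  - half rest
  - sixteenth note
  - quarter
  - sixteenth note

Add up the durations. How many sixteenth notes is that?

18

Convert each value to sixteenth notes: quarter note = 4; half rest = 8; sixteenth note = 1; quarter = 4; sixteenth note = 1.
Adding: 4 + 8 + 1 + 4 + 1 = 18 sixteenth notes.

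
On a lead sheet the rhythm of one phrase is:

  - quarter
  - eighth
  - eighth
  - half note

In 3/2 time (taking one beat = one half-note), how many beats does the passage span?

2

One half-note beat = 4 eighth notes.
Each duration in eighth notes: quarter = 2; eighth = 1; eighth = 1; half note = 4.
Sum: 2 + 1 + 1 + 4 = 8.
8 ÷ 4 = 2 beats.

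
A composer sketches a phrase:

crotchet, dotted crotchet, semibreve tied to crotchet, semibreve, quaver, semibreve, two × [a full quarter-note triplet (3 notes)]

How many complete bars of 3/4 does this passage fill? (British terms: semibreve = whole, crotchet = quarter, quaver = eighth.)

One bar of 3/4 = 6 eighth notes.
Each duration in eighth notes: crotchet = 2; dotted crotchet = 3; semibreve tied to crotchet (semibreve + crotchet) = 10; semibreve = 8; quaver = 1; semibreve = 8; a full quarter-note triplet (3 notes) (three triplet quarters span one half) = 4; a full quarter-note triplet (3 notes) (three triplet quarters span one half) = 4.
Total: 2 + 3 + 10 + 8 + 1 + 8 + 4 + 4 = 40.
40 ÷ 6 = 6 complete bars with 4 left over.

6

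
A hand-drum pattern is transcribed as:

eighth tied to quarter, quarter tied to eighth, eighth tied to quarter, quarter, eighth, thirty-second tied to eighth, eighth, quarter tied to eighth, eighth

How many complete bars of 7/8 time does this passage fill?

2

One bar of 7/8 = 28 thirty-second notes.
Each duration in thirty-second notes: eighth tied to quarter (eighth + quarter) = 12; quarter tied to eighth (quarter + eighth) = 12; eighth tied to quarter (eighth + quarter) = 12; quarter = 8; eighth = 4; thirty-second tied to eighth (thirty-second + eighth) = 5; eighth = 4; quarter tied to eighth (quarter + eighth) = 12; eighth = 4.
Adding: 12 + 12 + 12 + 8 + 4 + 5 + 4 + 12 + 4 = 73.
73 ÷ 28 = 2 complete bars with 17 left over.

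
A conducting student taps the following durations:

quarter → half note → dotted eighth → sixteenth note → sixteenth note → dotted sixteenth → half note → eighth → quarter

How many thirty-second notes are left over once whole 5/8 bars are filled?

5

One bar of 5/8 = 20 thirty-second notes.
Each duration in thirty-second notes: quarter = 8; half note = 16; dotted eighth = 6; sixteenth note = 2; sixteenth note = 2; dotted sixteenth = 3; half note = 16; eighth = 4; quarter = 8.
Adding: 8 + 16 + 6 + 2 + 2 + 3 + 16 + 4 + 8 = 65.
65 ÷ 20 = 3 complete bars with 5 thirty-second notes remaining.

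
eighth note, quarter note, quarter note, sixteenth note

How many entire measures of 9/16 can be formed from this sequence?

1

One bar of 9/16 = 9 sixteenth notes.
Express everything in sixteenth notes: eighth note = 2; quarter note = 4; quarter note = 4; sixteenth note = 1.
Sum: 2 + 4 + 4 + 1 = 11.
11 ÷ 9 = 1 complete bar with 2 left over.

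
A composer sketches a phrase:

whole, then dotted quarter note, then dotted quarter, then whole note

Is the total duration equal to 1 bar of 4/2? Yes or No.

One bar of 4/2 = 16 eighth notes.
Convert each value to eighth notes: whole = 8; dotted quarter note = 3; dotted quarter = 3; whole note = 8.
Total: 8 + 3 + 3 + 8 = 22.
22 exceeds 16, so the answer is No.

No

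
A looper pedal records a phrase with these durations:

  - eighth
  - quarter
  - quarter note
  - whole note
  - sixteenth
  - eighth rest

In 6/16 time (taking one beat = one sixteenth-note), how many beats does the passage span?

One sixteenth-note beat = 2 thirty-second notes.
Each duration in thirty-second notes: eighth = 4; quarter = 8; quarter note = 8; whole note = 32; sixteenth = 2; eighth rest = 4.
Adding: 4 + 8 + 8 + 32 + 2 + 4 = 58.
58 ÷ 2 = 29 beats.

29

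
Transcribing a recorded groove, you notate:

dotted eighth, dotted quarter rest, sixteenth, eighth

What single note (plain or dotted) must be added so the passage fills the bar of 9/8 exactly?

The bar of 9/8 = 18 sixteenth notes.
Working in sixteenth notes: dotted eighth = 3; dotted quarter rest = 6; sixteenth = 1; eighth = 2.
Adding: 3 + 6 + 1 + 2 = 12.
Remaining: 18 − 12 = 6 sixteenth notes, which is a dotted quarter note.

dotted quarter note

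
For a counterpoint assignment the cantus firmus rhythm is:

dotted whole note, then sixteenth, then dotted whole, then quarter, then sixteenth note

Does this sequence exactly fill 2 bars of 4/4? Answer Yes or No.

No

One bar of 4/4 = 16 sixteenth notes, so 2 bars = 32.
Working in sixteenth notes: dotted whole note = 24; sixteenth = 1; dotted whole = 24; quarter = 4; sixteenth note = 1.
Adding: 24 + 1 + 24 + 4 + 1 = 54.
54 exceeds 32, so the answer is No.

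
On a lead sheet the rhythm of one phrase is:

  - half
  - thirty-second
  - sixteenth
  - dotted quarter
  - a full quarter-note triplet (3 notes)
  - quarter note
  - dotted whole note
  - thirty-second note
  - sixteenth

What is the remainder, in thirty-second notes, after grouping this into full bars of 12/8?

One bar of 12/8 = 48 thirty-second notes.
Express everything in thirty-second notes: half = 16; thirty-second = 1; sixteenth = 2; dotted quarter = 12; a full quarter-note triplet (3 notes) (three triplet quarters span one half) = 16; quarter note = 8; dotted whole note = 48; thirty-second note = 1; sixteenth = 2.
Total: 16 + 1 + 2 + 12 + 16 + 8 + 48 + 1 + 2 = 106.
106 ÷ 48 = 2 complete bars with 10 thirty-second notes remaining.

10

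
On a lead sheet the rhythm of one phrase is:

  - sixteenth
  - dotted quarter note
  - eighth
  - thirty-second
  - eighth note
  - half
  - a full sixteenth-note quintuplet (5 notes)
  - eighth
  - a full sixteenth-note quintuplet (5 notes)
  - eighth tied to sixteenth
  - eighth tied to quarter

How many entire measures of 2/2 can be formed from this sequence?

One bar of 2/2 = 32 thirty-second notes.
Convert each value to thirty-second notes: sixteenth = 2; dotted quarter note = 12; eighth = 4; thirty-second = 1; eighth note = 4; half = 16; a full sixteenth-note quintuplet (5 notes) (five quintuplet sixteenths span one quarter) = 8; eighth = 4; a full sixteenth-note quintuplet (5 notes) (five quintuplet sixteenths span one quarter) = 8; eighth tied to sixteenth (eighth + sixteenth) = 6; eighth tied to quarter (eighth + quarter) = 12.
Altogether 2 + 12 + 4 + 1 + 4 + 16 + 8 + 4 + 8 + 6 + 12 = 77.
77 ÷ 32 = 2 complete bars with 13 left over.

2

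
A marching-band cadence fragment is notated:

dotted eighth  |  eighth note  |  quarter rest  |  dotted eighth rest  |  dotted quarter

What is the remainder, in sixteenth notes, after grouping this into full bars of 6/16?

One bar of 6/16 = 6 sixteenth notes.
Each duration in sixteenth notes: dotted eighth = 3; eighth note = 2; quarter rest = 4; dotted eighth rest = 3; dotted quarter = 6.
Sum: 3 + 2 + 4 + 3 + 6 = 18.
18 ÷ 6 = 3 complete bars with 0 sixteenth notes remaining.

0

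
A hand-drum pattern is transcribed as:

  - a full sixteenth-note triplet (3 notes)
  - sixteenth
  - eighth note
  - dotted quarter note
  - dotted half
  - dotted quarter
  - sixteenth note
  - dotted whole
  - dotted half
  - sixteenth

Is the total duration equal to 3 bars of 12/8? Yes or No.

One bar of 12/8 = 24 sixteenth notes, so 3 bars = 72.
Express everything in sixteenth notes: a full sixteenth-note triplet (3 notes) (three triplet sixteenths span one eighth) = 2; sixteenth = 1; eighth note = 2; dotted quarter note = 6; dotted half = 12; dotted quarter = 6; sixteenth note = 1; dotted whole = 24; dotted half = 12; sixteenth = 1.
Sum: 2 + 1 + 2 + 6 + 12 + 6 + 1 + 24 + 12 + 1 = 67.
67 falls short of 72, so the answer is No.

No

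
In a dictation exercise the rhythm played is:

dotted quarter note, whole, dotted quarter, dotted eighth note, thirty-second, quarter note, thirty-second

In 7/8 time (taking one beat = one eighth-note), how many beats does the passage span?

One eighth-note beat = 4 thirty-second notes.
Each duration in thirty-second notes: dotted quarter note = 12; whole = 32; dotted quarter = 12; dotted eighth note = 6; thirty-second = 1; quarter note = 8; thirty-second = 1.
Sum: 12 + 32 + 12 + 6 + 1 + 8 + 1 = 72.
72 ÷ 4 = 18 beats.

18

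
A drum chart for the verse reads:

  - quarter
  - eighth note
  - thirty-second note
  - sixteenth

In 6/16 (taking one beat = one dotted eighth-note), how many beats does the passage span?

One dotted eighth-note beat = 6 thirty-second notes.
Convert each value to thirty-second notes: quarter = 8; eighth note = 4; thirty-second note = 1; sixteenth = 2.
Total: 8 + 4 + 1 + 2 = 15.
15 ÷ 6 = 2.5 beats.

2.5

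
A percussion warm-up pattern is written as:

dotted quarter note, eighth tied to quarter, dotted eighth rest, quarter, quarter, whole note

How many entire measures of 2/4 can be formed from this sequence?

4

One bar of 2/4 = 8 sixteenth notes.
Each duration in sixteenth notes: dotted quarter note = 6; eighth tied to quarter (eighth + quarter) = 6; dotted eighth rest = 3; quarter = 4; quarter = 4; whole note = 16.
Altogether 6 + 6 + 3 + 4 + 4 + 16 = 39.
39 ÷ 8 = 4 complete bars with 7 left over.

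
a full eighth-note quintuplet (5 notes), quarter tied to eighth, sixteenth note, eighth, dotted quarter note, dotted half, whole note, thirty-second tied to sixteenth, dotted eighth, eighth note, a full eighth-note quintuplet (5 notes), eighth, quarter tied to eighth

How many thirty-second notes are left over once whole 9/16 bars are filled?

One bar of 9/16 = 18 thirty-second notes.
Working in thirty-second notes: a full eighth-note quintuplet (5 notes) (five quintuplet eighths span one half) = 16; quarter tied to eighth (quarter + eighth) = 12; sixteenth note = 2; eighth = 4; dotted quarter note = 12; dotted half = 24; whole note = 32; thirty-second tied to sixteenth (thirty-second + sixteenth) = 3; dotted eighth = 6; eighth note = 4; a full eighth-note quintuplet (5 notes) (five quintuplet eighths span one half) = 16; eighth = 4; quarter tied to eighth (quarter + eighth) = 12.
Altogether 16 + 12 + 2 + 4 + 12 + 24 + 32 + 3 + 6 + 4 + 16 + 4 + 12 = 147.
147 ÷ 18 = 8 complete bars with 3 thirty-second notes remaining.

3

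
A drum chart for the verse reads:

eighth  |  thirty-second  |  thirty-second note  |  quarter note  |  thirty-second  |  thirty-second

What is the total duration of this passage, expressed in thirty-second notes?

16

Express everything in thirty-second notes: eighth = 4; thirty-second = 1; thirty-second note = 1; quarter note = 8; thirty-second = 1; thirty-second = 1.
Sum: 4 + 1 + 1 + 8 + 1 + 1 = 16 thirty-second notes.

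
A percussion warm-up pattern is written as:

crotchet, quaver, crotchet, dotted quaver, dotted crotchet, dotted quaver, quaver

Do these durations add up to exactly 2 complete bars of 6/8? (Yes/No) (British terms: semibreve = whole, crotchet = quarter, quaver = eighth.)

Yes

One bar of 6/8 = 12 sixteenth notes, so 2 bars = 24.
Express everything in sixteenth notes: crotchet = 4; quaver = 2; crotchet = 4; dotted quaver = 3; dotted crotchet = 6; dotted quaver = 3; quaver = 2.
Altogether 4 + 2 + 4 + 3 + 6 + 3 + 2 = 24.
24 equals 24, so the answer is Yes.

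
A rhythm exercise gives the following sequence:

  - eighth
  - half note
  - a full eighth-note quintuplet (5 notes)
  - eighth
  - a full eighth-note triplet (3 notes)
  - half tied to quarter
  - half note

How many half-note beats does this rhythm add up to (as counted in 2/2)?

One half-note beat = 4 eighth notes.
In eighth notes: eighth = 1; half note = 4; a full eighth-note quintuplet (5 notes) (five quintuplet eighths span one half) = 4; eighth = 1; a full eighth-note triplet (3 notes) (three triplet eighths span one quarter) = 2; half tied to quarter (half + quarter) = 6; half note = 4.
Sum: 1 + 4 + 4 + 1 + 2 + 6 + 4 = 22.
22 ÷ 4 = 5.5 beats.

5.5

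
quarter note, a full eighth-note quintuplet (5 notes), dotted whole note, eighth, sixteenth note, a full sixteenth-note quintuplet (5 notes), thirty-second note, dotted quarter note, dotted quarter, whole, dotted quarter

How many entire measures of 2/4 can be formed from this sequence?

9

One bar of 2/4 = 16 thirty-second notes.
Express everything in thirty-second notes: quarter note = 8; a full eighth-note quintuplet (5 notes) (five quintuplet eighths span one half) = 16; dotted whole note = 48; eighth = 4; sixteenth note = 2; a full sixteenth-note quintuplet (5 notes) (five quintuplet sixteenths span one quarter) = 8; thirty-second note = 1; dotted quarter note = 12; dotted quarter = 12; whole = 32; dotted quarter = 12.
Total: 8 + 16 + 48 + 4 + 2 + 8 + 1 + 12 + 12 + 32 + 12 = 155.
155 ÷ 16 = 9 complete bars with 11 left over.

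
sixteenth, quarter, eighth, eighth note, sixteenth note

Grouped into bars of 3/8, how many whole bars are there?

1

One bar of 3/8 = 6 sixteenth notes.
Convert each value to sixteenth notes: sixteenth = 1; quarter = 4; eighth = 2; eighth note = 2; sixteenth note = 1.
Adding: 1 + 4 + 2 + 2 + 1 = 10.
10 ÷ 6 = 1 complete bar with 4 left over.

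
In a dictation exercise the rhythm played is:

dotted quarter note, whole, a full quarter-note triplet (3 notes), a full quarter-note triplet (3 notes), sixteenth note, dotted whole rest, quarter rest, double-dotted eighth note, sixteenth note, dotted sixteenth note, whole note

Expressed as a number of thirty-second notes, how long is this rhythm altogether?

Each duration in thirty-second notes: dotted quarter note = 12; whole = 32; a full quarter-note triplet (3 notes) (three triplet quarters span one half) = 16; a full quarter-note triplet (3 notes) (three triplet quarters span one half) = 16; sixteenth note = 2; dotted whole rest = 48; quarter rest = 8; double-dotted eighth note = 7; sixteenth note = 2; dotted sixteenth note = 3; whole note = 32.
Altogether 12 + 32 + 16 + 16 + 2 + 48 + 8 + 7 + 2 + 3 + 32 = 178 thirty-second notes.

178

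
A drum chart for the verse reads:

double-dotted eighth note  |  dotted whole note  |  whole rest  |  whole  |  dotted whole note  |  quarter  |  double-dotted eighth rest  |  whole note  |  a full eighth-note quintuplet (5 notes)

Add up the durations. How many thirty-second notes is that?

Express everything in thirty-second notes: double-dotted eighth note = 7; dotted whole note = 48; whole rest = 32; whole = 32; dotted whole note = 48; quarter = 8; double-dotted eighth rest = 7; whole note = 32; a full eighth-note quintuplet (5 notes) (five quintuplet eighths span one half) = 16.
Adding: 7 + 48 + 32 + 32 + 48 + 8 + 7 + 32 + 16 = 230 thirty-second notes.

230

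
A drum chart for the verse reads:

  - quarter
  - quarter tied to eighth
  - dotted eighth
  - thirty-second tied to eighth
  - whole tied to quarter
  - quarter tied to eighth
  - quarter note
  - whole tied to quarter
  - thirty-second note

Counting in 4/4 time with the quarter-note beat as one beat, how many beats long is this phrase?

16.5

One quarter-note beat = 8 thirty-second notes.
Working in thirty-second notes: quarter = 8; quarter tied to eighth (quarter + eighth) = 12; dotted eighth = 6; thirty-second tied to eighth (thirty-second + eighth) = 5; whole tied to quarter (whole + quarter) = 40; quarter tied to eighth (quarter + eighth) = 12; quarter note = 8; whole tied to quarter (whole + quarter) = 40; thirty-second note = 1.
Adding: 8 + 12 + 6 + 5 + 40 + 12 + 8 + 40 + 1 = 132.
132 ÷ 8 = 16.5 beats.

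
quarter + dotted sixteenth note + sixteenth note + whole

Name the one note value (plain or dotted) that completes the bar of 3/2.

The bar of 3/2 = 48 thirty-second notes.
Convert each value to thirty-second notes: quarter = 8; dotted sixteenth note = 3; sixteenth note = 2; whole = 32.
Sum: 8 + 3 + 2 + 32 = 45.
Remaining: 48 − 45 = 3 thirty-second notes, which is a dotted sixteenth note.

dotted sixteenth note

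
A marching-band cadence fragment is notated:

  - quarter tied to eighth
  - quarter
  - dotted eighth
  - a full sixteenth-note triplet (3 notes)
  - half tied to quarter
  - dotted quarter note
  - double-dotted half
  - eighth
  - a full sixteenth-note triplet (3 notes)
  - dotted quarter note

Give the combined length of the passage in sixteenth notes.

57

Working in sixteenth notes: quarter tied to eighth (quarter + eighth) = 6; quarter = 4; dotted eighth = 3; a full sixteenth-note triplet (3 notes) (three triplet sixteenths span one eighth) = 2; half tied to quarter (half + quarter) = 12; dotted quarter note = 6; double-dotted half = 14; eighth = 2; a full sixteenth-note triplet (3 notes) (three triplet sixteenths span one eighth) = 2; dotted quarter note = 6.
Total: 6 + 4 + 3 + 2 + 12 + 6 + 14 + 2 + 2 + 6 = 57 sixteenth notes.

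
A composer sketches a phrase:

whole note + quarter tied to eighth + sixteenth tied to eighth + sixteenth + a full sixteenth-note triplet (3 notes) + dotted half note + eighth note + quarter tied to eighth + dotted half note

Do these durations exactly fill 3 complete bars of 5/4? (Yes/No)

Yes

One bar of 5/4 = 20 sixteenth notes, so 3 bars = 60.
Each duration in sixteenth notes: whole note = 16; quarter tied to eighth (quarter + eighth) = 6; sixteenth tied to eighth (sixteenth + eighth) = 3; sixteenth = 1; a full sixteenth-note triplet (3 notes) (three triplet sixteenths span one eighth) = 2; dotted half note = 12; eighth note = 2; quarter tied to eighth (quarter + eighth) = 6; dotted half note = 12.
Sum: 16 + 6 + 3 + 1 + 2 + 12 + 2 + 6 + 12 = 60.
60 equals 60, so the answer is Yes.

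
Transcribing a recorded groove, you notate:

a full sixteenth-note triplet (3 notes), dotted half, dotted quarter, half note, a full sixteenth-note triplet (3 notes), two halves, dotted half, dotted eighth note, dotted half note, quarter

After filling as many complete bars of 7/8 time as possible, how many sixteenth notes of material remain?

One bar of 7/8 = 14 sixteenth notes.
Convert each value to sixteenth notes: a full sixteenth-note triplet (3 notes) (three triplet sixteenths span one eighth) = 2; dotted half = 12; dotted quarter = 6; half note = 8; a full sixteenth-note triplet (3 notes) (three triplet sixteenths span one eighth) = 2; half = 8; half = 8; dotted half = 12; dotted eighth note = 3; dotted half note = 12; quarter = 4.
Adding: 2 + 12 + 6 + 8 + 2 + 8 + 8 + 12 + 3 + 12 + 4 = 77.
77 ÷ 14 = 5 complete bars with 7 sixteenth notes remaining.

7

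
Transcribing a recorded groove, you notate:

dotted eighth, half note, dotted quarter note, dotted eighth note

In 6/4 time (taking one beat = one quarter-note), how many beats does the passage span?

5

One quarter-note beat = 4 sixteenth notes.
Convert each value to sixteenth notes: dotted eighth = 3; half note = 8; dotted quarter note = 6; dotted eighth note = 3.
Sum: 3 + 8 + 6 + 3 = 20.
20 ÷ 4 = 5 beats.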